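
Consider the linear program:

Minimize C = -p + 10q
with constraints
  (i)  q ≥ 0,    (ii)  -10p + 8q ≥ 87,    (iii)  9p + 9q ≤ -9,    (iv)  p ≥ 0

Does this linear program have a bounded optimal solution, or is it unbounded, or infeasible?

infeasible

The boundaries q = 0 and -10p + 8q = 87 meet at (-87/10, 0), but that point violates p ≥ 0. Every candidate vertex is excluded by some other constraint, so the feasible region is empty.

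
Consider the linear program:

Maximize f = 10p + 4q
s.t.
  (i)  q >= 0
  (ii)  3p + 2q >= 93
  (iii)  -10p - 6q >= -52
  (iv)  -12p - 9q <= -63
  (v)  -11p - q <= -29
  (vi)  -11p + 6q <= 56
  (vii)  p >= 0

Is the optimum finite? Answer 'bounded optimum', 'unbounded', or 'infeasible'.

infeasible

The boundaries q = 0 and 3p + 2q = 93 meet at (31, 0), but that point violates -10p - 6q ≥ -52. Every candidate vertex is excluded by some other constraint, so the feasible region is empty.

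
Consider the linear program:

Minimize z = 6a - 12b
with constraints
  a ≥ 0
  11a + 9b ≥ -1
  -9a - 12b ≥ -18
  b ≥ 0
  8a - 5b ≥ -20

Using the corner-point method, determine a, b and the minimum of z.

a = 0, b = 3/2, minimum z = -18

The optimum lies where a = 0 and -9a - 12b = -18.
Solving simultaneously gives a = 0, b = 3/2.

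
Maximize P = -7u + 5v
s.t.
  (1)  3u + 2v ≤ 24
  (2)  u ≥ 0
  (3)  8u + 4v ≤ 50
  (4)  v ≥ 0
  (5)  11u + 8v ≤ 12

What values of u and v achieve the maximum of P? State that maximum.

Vertices and P = -7u + 5v:
  (0, 0) → P = 0
  (0, 3/2) → P = 15/2
  (12/11, 0) → P = -84/11

The optimum lies where u = 0 and 11u + 8v = 12.
Solving simultaneously gives u = 0, v = 3/2.

u = 0, v = 3/2, maximum P = 15/2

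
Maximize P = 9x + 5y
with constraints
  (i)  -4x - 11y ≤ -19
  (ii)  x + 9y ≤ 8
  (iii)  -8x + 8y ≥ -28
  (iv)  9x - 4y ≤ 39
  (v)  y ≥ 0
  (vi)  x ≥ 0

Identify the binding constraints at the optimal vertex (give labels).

Extreme points and P = 9x + 5y:
  (83/25, 13/25) → P = 812/25
  (23/6, 1/3) → P = 217/6
  (79/20, 9/20) → P = 189/5

The maximum is at (79/20, 9/20). Substituting into each constraint, equality holds for (ii) and (iii); the remaining constraints have slack.

(ii) and (iii)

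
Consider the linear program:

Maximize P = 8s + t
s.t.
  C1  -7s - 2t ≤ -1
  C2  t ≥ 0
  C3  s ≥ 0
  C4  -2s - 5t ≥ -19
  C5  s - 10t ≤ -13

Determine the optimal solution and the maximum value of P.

s = 5, t = 9/5, maximum P = 209/5

Vertices and P = 8s + t:
  (0, 19/5) → P = 19/5
  (0, 13/10) → P = 13/10
  (5, 9/5) → P = 209/5

At the optimal vertex, -2s - 5t = -19 and s - 10t = -13.
Solving simultaneously gives s = 5, t = 9/5.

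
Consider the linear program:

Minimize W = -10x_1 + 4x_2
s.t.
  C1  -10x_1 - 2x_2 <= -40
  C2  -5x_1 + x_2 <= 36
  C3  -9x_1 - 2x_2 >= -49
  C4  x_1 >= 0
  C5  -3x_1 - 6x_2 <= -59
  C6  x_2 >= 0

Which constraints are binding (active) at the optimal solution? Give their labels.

C3 and C5

Corner points and W = -10x_1 + 4x_2:
  (0, 20) → W = 80
  (61/27, 235/27) → W = 110/9
  (0, 49/2) → W = 98
  (11/3, 8) → W = -14/3

The minimum is at (11/3, 8). Substituting into each constraint, equality holds for C3 and C5; the remaining constraints have slack.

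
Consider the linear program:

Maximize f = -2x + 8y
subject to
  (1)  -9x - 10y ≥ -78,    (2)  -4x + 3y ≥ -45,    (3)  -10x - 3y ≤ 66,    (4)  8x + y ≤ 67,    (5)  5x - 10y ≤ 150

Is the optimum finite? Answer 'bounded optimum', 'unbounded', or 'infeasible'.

Vertices and f = -2x + 8y:
  (-894/73, 1374/73) → f = 12780/73
  (592/71, 21/71) → f = -1016/71
  (123/14, -23/7) → f = -307/7
  (0, -15) → f = -120
  (-42/23, -366/23) → f = -2844/23
The feasible region has finitely many vertices and no improving ray; the maximum is 12780/73 at (-894/73, 1374/73).

bounded optimum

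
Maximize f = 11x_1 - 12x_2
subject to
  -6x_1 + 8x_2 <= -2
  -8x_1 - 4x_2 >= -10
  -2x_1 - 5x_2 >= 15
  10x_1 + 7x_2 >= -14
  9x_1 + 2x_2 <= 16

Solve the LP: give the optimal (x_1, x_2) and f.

x_1 = 140/43, x_2 = -286/43, maximum f = 4972/43

The binding constraints are 10x_1 + 7x_2 = -14 and 9x_1 + 2x_2 = 16.
Solving simultaneously gives x_1 = 140/43, x_2 = -286/43.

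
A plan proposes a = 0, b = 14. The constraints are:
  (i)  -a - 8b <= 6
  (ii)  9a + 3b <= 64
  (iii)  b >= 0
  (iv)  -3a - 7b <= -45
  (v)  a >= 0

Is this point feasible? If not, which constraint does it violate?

(i): -112 ≤ 6 ✓
(ii): 42 ≤ 64 ✓
(iii): 14 ≥ 0 ✓
(iv): -98 ≤ -45 ✓
(v): 0 ≥ 0 ✓

feasible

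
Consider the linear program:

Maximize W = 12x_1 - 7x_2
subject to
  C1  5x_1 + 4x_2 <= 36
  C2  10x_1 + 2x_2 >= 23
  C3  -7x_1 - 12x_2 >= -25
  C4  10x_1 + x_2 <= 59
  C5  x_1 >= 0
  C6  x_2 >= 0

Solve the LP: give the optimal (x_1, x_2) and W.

x_1 = 25/7, x_2 = 0, maximum W = 300/7

Corner points and W = 12x_1 - 7x_2:
  (113/53, 89/106) → W = 2089/106
  (23/10, 0) → W = 138/5
  (25/7, 0) → W = 300/7

The optimum lies where -7x_1 - 12x_2 = -25 and x_2 = 0.
Solving simultaneously gives x_1 = 25/7, x_2 = 0.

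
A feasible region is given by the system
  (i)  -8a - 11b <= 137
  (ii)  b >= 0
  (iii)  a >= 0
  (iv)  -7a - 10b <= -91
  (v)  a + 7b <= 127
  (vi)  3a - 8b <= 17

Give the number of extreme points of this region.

4

Of the 15 pairwise boundary intersections, those satisfying every inequality are:
  (0, 91/10)
  (0, 127/7)
  (449/43, 77/43)
  (1135/29, 364/29)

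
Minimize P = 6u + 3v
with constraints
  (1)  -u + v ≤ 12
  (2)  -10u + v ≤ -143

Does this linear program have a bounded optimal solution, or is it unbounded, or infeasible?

unbounded

From the feasible point (155/9, 263/9), moving in the direction (-1, -10) keeps every constraint satisfied while P decreases without bound.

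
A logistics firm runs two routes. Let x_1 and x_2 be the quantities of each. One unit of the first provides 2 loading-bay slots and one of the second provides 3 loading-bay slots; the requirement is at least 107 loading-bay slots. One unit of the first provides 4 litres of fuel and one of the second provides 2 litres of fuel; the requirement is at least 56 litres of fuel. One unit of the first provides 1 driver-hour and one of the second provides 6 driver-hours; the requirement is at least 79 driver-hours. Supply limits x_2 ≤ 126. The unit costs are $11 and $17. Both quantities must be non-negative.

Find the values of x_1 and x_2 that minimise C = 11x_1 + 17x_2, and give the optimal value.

x_1 = 45, x_2 = 17/3, minimum C = 1774/3

Corner points and C = 11x_1 + 17x_2:
  (0, 107/3) → C = 1819/3
  (0, 126) → C = 2142
  (79, 0) → C = 869
  (45, 17/3) → C = 1774/3
The feasible region is unbounded (it extends along (1, 0)), but C strictly increases along every unbounded feasible direction, so there is no improving ray and the minimum is attained at a vertex.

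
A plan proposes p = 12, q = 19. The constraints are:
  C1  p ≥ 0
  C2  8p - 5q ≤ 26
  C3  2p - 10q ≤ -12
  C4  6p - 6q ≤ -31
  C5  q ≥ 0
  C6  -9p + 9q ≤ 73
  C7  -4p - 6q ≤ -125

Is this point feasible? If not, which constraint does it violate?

C1: 12 ≥ 0 ✓
C2: 1 ≤ 26 ✓
C3: -166 ≤ -12 ✓
C4: -42 ≤ -31 ✓
C5: 19 ≥ 0 ✓
C6: 63 ≤ 73 ✓
C7: -162 ≤ -125 ✓

feasible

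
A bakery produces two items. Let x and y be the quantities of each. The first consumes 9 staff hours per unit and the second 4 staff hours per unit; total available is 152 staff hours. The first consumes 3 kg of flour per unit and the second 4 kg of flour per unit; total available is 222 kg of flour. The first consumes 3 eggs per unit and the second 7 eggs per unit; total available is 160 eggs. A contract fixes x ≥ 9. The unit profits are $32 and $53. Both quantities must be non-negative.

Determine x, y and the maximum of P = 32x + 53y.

Vertices and P = 32x + 53y:
  (152/9, 0) → P = 4864/9
  (9, 0) → P = 288
  (9, 71/4) → P = 4915/4

The optimum lies where 9x + 4y = 152 and x = 9.
Solving simultaneously gives x = 9, y = 71/4.

x = 9, y = 71/4, maximum P = 4915/4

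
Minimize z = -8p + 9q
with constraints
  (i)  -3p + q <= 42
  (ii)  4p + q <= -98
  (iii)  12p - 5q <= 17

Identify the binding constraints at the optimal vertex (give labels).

(i) and (iii)

Corner points and z = -8p + 9q:
  (-20, -18) → z = -2
  (-227/3, -185) → z = -3179/3
  (-473/32, -311/8) → z = -1853/8

The minimum is at (-227/3, -185). Substituting into each constraint, equality holds for (i) and (iii); the remaining constraints have slack.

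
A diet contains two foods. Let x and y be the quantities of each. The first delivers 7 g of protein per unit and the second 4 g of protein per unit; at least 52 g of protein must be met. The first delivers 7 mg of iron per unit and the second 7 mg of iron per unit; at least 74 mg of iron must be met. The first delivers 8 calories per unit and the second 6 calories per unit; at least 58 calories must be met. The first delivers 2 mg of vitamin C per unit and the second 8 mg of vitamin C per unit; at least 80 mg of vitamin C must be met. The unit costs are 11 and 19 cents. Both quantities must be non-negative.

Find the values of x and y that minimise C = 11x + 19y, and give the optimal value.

Feasible corners and C = 11x + 19y:
  (0, 13) → C = 247
  (40, 0) → C = 440
  (2, 19/2) → C = 405/2
The feasible region is unbounded (it extends along (0, 1), (1, 0)), but C strictly increases along every unbounded feasible direction, so there is no improving ray and the minimum is attained at a vertex.

x = 2, y = 19/2, minimum C = 405/2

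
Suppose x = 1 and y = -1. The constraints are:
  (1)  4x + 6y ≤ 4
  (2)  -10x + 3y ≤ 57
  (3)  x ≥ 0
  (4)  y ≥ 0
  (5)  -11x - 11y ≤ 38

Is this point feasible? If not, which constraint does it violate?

Constraint (4): y = -1, which is not ≥ 0. All other constraints are satisfied.

not feasible — violates (4)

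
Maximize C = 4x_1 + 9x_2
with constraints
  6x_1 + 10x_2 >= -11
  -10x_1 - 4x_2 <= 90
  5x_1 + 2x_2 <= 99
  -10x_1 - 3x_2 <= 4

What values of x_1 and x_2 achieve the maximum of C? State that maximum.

Extreme points and C = 4x_1 + 9x_2:
  (506/19, -649/38) → C = -1793/38
  (-7/82, -43/41) → C = -401/41
  (-61, 202) → C = 1574

x_1 = -61, x_2 = 202, maximum C = 1574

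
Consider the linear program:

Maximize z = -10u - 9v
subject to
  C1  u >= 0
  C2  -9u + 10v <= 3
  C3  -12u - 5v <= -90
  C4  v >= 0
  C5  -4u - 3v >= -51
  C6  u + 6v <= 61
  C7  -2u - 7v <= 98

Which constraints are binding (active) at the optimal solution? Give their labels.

C3 and C4

Vertices and z = -10u - 9v:
  (59/11, 282/55) → z = -5488/55
  (501/67, 471/67) → z = -9249/67
  (15/2, 0) → z = -75
  (51/4, 0) → z = -255/2

The maximum is at (15/2, 0). Substituting into each constraint, equality holds for C3 and C4; the remaining constraints have slack.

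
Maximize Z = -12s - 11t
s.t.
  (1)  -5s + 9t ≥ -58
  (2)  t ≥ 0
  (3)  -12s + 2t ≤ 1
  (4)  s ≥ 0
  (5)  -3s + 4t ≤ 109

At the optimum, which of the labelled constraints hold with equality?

(2) and (4)

Feasible corners and Z = -12s - 11t:
  (58/5, 0) → Z = -696/5
  (0, 0) → Z = 0
  (0, 1/2) → Z = -11/2
  (107/21, 435/14) → Z = -5641/14
The feasible region is unbounded (it extends along (4, 3), (9, 5)), but Z strictly decreases along every unbounded feasible direction, so there is no improving ray and the maximum is attained at a vertex.

The maximum is at (0, 0). Substituting into each constraint, equality holds for (2) and (4); the remaining constraints have slack.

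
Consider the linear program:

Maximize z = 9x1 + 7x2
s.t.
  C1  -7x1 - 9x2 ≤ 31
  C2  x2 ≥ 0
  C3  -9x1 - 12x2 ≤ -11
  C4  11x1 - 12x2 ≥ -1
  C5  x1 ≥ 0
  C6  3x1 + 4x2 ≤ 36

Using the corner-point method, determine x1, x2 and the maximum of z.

x1 = 12, x2 = 0, maximum z = 108

Vertices and z = 9x1 + 7x2:
  (11/9, 0) → z = 11
  (12, 0) → z = 108
  (1/2, 13/24) → z = 199/24
  (107/20, 399/80) → z = 1329/16

At the optimal vertex, x2 = 0 and 3x1 + 4x2 = 36.
Solving simultaneously gives x1 = 12, x2 = 0.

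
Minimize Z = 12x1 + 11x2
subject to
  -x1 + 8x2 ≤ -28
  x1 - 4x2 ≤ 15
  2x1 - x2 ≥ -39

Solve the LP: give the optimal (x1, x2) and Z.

Feasible corners and Z = 12x1 + 11x2:
  (2, -13/4) → Z = -47/4
  (-68/3, -19/3) → Z = -1025/3
  (-171/7, -69/7) → Z = -2811/7

x1 = -171/7, x2 = -69/7, minimum Z = -2811/7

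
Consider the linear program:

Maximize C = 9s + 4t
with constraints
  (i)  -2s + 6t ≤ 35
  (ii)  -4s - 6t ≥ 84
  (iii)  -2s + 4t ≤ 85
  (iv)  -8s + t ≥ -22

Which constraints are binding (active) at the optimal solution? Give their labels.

(ii) and (iv)

Extreme points and C = 9s + 4t:
  (-119/6, -7/9) → C = -3269/18
  (-185/2, -25) → C = -1865/2
  (12/13, -190/13) → C = -652/13
The feasible region is unbounded (it extends along (-2, -1), (-1, -8)), but C strictly decreases along every unbounded feasible direction, so there is no improving ray and the maximum is attained at a vertex.

The maximum is at (12/13, -190/13). Substituting into each constraint, equality holds for (ii) and (iv); the remaining constraints have slack.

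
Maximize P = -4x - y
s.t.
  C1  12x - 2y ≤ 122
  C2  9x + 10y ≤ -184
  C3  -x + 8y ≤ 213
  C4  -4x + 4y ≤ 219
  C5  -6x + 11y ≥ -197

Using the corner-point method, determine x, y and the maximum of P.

x = -3197/20, y = -1051/10, maximum P = 1489/2

Corner points and P = -4x - y:
  (-77/2, 65/4) → P = 551/4
  (-18/53, -959/53) → P = 1031/53
  (-3197/20, -1051/10) → P = 1489/2

The optimum lies where -4x + 4y = 219 and -6x + 11y = -197.
Solving simultaneously gives x = -3197/20, y = -1051/10.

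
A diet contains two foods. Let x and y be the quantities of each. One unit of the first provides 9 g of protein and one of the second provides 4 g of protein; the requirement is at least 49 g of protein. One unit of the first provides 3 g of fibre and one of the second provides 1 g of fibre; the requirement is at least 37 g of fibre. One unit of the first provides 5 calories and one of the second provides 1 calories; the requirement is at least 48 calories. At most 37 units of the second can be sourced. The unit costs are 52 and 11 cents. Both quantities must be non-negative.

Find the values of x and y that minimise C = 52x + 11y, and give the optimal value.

Feasible corners and C = 52x + 11y:
  (37/3, 0) → C = 1924/3
  (11/2, 41/2) → C = 1023/2
  (11/5, 37) → C = 2607/5
The feasible region is unbounded (it extends along (1, 0)), but C strictly increases along every unbounded feasible direction, so there is no improving ray and the minimum is attained at a vertex.

The optimum lies where 3x + y = 37 and 5x + y = 48.
Solving simultaneously gives x = 11/2, y = 41/2.

x = 11/2, y = 41/2, minimum C = 1023/2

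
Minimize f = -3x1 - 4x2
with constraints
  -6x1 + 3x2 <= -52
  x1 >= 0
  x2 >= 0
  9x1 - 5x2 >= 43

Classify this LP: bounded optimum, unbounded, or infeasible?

From the feasible point (26/3, 0), moving in the direction (1, 0) keeps every constraint satisfied while f decreases without bound.

unbounded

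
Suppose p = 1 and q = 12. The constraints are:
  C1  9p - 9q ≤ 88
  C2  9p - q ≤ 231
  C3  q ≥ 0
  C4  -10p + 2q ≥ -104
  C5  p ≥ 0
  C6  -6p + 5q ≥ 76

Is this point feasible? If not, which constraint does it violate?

Constraint C6: -6p + 5q = 54, which is not ≥ 76. All other constraints are satisfied.

not feasible — violates C6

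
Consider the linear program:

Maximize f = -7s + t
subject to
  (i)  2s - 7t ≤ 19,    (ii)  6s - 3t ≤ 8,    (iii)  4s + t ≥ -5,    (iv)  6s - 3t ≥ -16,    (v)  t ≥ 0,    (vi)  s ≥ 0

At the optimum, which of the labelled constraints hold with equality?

(iv) and (vi)

Corner points and f = -7s + t:
  (4/3, 0) → f = -28/3
  (0, 16/3) → f = 16/3
  (0, 0) → f = 0
The feasible region is unbounded (it extends along (1, 2)), but f strictly decreases along every unbounded feasible direction, so there is no improving ray and the maximum is attained at a vertex.

The maximum is at (0, 16/3). Substituting into each constraint, equality holds for (iv) and (vi); the remaining constraints have slack.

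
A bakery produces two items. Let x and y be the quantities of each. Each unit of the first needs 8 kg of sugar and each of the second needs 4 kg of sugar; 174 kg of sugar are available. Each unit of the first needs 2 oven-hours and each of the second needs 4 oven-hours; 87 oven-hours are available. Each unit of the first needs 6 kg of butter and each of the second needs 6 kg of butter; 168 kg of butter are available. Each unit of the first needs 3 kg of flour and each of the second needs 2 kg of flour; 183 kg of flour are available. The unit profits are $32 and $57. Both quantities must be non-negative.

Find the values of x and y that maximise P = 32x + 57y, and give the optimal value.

Feasible corners and P = 32x + 57y:
  (0, 0) → P = 0
  (0, 87/4) → P = 4959/4
  (87/4, 0) → P = 696
  (31/2, 25/2) → P = 2417/2
  (25/2, 31/2) → P = 2567/2

The binding constraints are 2x + 4y = 87 and 6x + 6y = 168.
Solving simultaneously gives x = 25/2, y = 31/2.

x = 25/2, y = 31/2, maximum P = 2567/2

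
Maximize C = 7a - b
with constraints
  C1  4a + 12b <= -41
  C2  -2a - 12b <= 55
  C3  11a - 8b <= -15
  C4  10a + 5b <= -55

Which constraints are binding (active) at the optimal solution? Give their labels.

Corner points and C = 7a - b:
  (-91/20, -19/10) → C = -599/20
  (-155/37, -575/148) → C = -3765/148
  (-103/27, -91/27) → C = -70/3
The feasible region is unbounded (it extends along (-3, 1), (-6, 1)), but C strictly decreases along every unbounded feasible direction, so there is no improving ray and the maximum is attained at a vertex.

The maximum is at (-103/27, -91/27). Substituting into each constraint, equality holds for C3 and C4; the remaining constraints have slack.

C3 and C4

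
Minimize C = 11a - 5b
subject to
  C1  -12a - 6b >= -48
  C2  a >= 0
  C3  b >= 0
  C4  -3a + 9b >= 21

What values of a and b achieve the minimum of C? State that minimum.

a = 0, b = 8, minimum C = -40

Feasible corners and C = 11a - 5b:
  (0, 8) → C = -40
  (17/7, 22/7) → C = 11
  (0, 7/3) → C = -35/3

The optimum lies where -12a - 6b = -48 and a = 0.
Solving simultaneously gives a = 0, b = 8.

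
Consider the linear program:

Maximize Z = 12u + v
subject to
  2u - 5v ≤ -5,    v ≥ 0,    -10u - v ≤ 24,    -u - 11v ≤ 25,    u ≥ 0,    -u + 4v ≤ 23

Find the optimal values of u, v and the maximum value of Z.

u = 95/3, v = 41/3, maximum Z = 1181/3

Corner points and Z = 12u + v:
  (0, 1) → Z = 1
  (95/3, 41/3) → Z = 1181/3
  (0, 23/4) → Z = 23/4

At the optimal vertex, 2u - 5v = -5 and -u + 4v = 23.
Solving simultaneously gives u = 95/3, v = 41/3.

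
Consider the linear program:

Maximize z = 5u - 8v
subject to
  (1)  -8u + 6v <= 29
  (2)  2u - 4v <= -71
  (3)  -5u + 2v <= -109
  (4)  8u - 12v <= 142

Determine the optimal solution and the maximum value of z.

u = 355/2, v = 213/2, maximum z = 71/2

The feasible region is unbounded (it extends along (3, 4), (3, 2)), but z strictly decreases along every unbounded feasible direction, so there is no improving ray and the maximum is attained at a vertex.

At the optimal vertex, 2u - 4v = -71 and 8u - 12v = 142.
Solving simultaneously gives u = 355/2, v = 213/2.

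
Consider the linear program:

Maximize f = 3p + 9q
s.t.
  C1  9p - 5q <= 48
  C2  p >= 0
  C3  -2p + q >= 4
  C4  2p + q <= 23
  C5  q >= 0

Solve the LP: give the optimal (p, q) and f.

p = 0, q = 23, maximum f = 207

Corner points and f = 3p + 9q:
  (0, 4) → f = 36
  (0, 23) → f = 207
  (19/4, 27/2) → f = 543/4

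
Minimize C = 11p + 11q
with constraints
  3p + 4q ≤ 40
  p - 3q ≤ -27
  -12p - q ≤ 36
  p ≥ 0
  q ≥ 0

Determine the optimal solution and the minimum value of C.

p = 0, q = 9, minimum C = 99

Feasible corners and C = 11p + 11q:
  (12/13, 121/13) → C = 1463/13
  (0, 10) → C = 110
  (0, 9) → C = 99

At the optimal vertex, p - 3q = -27 and p = 0.
Solving simultaneously gives p = 0, q = 9.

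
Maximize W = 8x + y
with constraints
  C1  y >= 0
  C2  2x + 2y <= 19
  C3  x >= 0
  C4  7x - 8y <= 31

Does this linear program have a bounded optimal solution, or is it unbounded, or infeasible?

Corner points and W = 8x + y:
  (0, 0) → W = 0
  (31/7, 0) → W = 248/7
  (0, 19/2) → W = 19/2
  (107/15, 71/30) → W = 1783/30
The feasible region has finitely many vertices and no improving ray; the maximum is 1783/30 at (107/15, 71/30).

bounded optimum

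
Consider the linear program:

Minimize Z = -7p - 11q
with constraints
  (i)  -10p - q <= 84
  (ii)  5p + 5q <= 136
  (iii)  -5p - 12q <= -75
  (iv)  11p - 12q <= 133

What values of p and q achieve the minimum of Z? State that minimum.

p = -556/45, q = 356/9, minimum Z = -15688/45

Feasible corners and Z = -7p - 11q:
  (-556/45, 356/9) → Z = -15688/45
  (-1083/115, 234/23) → Z = -5289/115
  (2297/115, 831/115) → Z = -5044/23
  (13, 5/6) → Z = -601/6

At the optimal vertex, -10p - q = 84 and 5p + 5q = 136.
Solving simultaneously gives p = -556/45, q = 356/9.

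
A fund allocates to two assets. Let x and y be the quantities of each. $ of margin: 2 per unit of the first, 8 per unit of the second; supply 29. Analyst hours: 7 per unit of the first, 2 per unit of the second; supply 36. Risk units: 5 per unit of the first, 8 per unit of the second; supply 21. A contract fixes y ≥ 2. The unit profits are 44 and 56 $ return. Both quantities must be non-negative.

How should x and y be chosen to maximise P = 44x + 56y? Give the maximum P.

x = 1, y = 2, maximum P = 156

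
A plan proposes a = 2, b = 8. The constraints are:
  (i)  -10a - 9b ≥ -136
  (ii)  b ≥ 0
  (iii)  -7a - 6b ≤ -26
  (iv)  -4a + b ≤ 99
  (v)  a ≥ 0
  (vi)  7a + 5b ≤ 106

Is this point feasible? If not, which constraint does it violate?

feasible

(i): -92 ≥ -136 ✓
(ii): 8 ≥ 0 ✓
(iii): -62 ≤ -26 ✓
(iv): 0 ≤ 99 ✓
(v): 2 ≥ 0 ✓
(vi): 54 ≤ 106 ✓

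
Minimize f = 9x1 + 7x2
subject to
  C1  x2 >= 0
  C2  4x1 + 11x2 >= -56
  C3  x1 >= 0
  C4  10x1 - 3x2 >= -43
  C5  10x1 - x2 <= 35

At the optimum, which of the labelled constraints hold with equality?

Corner points and f = 9x1 + 7x2:
  (0, 0) → f = 0
  (7/2, 0) → f = 63/2
  (0, 43/3) → f = 301/3
  (37/5, 39) → f = 1698/5

The minimum is at (0, 0). Substituting into each constraint, equality holds for C1 and C3; the remaining constraints have slack.

C1 and C3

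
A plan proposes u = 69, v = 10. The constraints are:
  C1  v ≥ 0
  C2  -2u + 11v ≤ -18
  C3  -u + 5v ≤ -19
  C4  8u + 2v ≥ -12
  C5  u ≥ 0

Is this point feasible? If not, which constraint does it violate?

C1: 10 ≥ 0 ✓
C2: -28 ≤ -18 ✓
C3: -19 ≤ -19 ✓
C4: 572 ≥ -12 ✓
C5: 69 ≥ 0 ✓

feasible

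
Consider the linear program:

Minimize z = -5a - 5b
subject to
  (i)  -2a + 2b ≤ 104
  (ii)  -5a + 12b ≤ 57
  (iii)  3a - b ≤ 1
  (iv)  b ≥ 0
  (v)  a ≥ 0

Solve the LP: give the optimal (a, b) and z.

a = 69/31, b = 176/31, minimum z = -1225/31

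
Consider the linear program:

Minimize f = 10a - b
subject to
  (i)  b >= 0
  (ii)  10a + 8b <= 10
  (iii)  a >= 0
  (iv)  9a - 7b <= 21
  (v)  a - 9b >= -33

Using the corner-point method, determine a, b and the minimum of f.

a = 0, b = 5/4, minimum f = -5/4

Extreme points and f = 10a - b:
  (1, 0) → f = 10
  (0, 0) → f = 0
  (0, 5/4) → f = -5/4

The binding constraints are 10a + 8b = 10 and a = 0.
Solving simultaneously gives a = 0, b = 5/4.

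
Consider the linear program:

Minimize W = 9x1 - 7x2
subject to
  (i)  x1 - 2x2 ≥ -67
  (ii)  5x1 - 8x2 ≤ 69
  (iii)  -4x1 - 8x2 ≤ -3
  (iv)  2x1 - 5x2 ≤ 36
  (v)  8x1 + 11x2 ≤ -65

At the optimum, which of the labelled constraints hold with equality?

Vertices and W = 9x1 - 7x2:
  (-265/8, 271/16) → W = -6667/16
  (-289/9, 157/9) → W = -3700/9
  (-553/20, 71/5) → W = -1393/4

The minimum is at (-265/8, 271/16). Substituting into each constraint, equality holds for (i) and (iii); the remaining constraints have slack.

(i) and (iii)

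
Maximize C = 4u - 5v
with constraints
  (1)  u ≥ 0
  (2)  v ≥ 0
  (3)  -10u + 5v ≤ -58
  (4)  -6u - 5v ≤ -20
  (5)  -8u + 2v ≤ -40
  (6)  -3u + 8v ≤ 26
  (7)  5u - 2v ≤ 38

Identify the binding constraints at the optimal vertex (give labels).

(2) and (7)

Vertices and C = 4u - 5v:
  (29/5, 0) → C = 116/5
  (38/5, 0) → C = 152/5
  (594/65, 434/65) → C = 206/65
  (178/17, 122/17) → C = 6

The maximum is at (38/5, 0). Substituting into each constraint, equality holds for (2) and (7); the remaining constraints have slack.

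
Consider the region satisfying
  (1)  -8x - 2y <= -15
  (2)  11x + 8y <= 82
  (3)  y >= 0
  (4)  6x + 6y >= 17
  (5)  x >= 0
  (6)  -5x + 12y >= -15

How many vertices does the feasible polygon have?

The feasible vertices (each the meet of two boundaries and inside every other half-plane) are:
  (14/9, 23/18)
  (0, 15/2)
  (0, 41/4)
  (276/43, 245/172)
  (17/6, 0)
  (3, 0)

6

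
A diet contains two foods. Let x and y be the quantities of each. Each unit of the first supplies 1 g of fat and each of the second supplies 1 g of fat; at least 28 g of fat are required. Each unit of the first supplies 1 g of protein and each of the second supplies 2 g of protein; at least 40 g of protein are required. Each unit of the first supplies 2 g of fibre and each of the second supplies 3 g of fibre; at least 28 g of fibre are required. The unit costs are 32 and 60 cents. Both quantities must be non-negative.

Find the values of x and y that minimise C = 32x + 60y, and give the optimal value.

x = 16, y = 12, minimum C = 1232

Corner points and C = 32x + 60y:
  (0, 28) → C = 1680
  (40, 0) → C = 1280
  (16, 12) → C = 1232
The feasible region is unbounded (it extends along (0, 1), (1, 0)), but C strictly increases along every unbounded feasible direction, so there is no improving ray and the minimum is attained at a vertex.

The optimum lies where x + y = 28 and x + 2y = 40.
Solving simultaneously gives x = 16, y = 12.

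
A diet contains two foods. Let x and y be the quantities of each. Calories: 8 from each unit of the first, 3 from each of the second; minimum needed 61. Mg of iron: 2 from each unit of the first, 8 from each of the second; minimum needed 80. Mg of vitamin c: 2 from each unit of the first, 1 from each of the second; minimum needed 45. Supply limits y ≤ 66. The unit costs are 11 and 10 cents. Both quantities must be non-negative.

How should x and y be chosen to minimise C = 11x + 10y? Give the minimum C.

Corner points and C = 11x + 10y:
  (0, 45) → C = 450
  (0, 66) → C = 660
  (40, 0) → C = 440
  (20, 5) → C = 270
The feasible region is unbounded (it extends along (1, 0)), but C strictly increases along every unbounded feasible direction, so there is no improving ray and the minimum is attained at a vertex.

x = 20, y = 5, minimum C = 270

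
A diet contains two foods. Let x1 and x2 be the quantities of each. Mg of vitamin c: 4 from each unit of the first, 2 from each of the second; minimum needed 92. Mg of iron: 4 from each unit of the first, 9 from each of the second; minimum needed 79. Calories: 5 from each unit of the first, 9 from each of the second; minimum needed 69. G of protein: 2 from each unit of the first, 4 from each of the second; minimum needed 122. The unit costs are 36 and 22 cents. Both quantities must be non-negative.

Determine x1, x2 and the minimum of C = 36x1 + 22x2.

x1 = 31/3, x2 = 76/3, minimum C = 2788/3

The feasible region is unbounded (it extends along (0, 1), (1, 0)), but C strictly increases along every unbounded feasible direction, so there is no improving ray and the minimum is attained at a vertex.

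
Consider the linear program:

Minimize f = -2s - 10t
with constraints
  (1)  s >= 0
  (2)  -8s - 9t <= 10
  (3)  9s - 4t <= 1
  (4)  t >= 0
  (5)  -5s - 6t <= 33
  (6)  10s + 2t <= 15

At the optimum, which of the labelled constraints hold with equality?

Corner points and f = -2s - 10t:
  (0, 0) → f = 0
  (0, 15/2) → f = -75
  (1/9, 0) → f = -2/9
  (31/29, 125/58) → f = -687/29

The minimum is at (0, 15/2). Substituting into each constraint, equality holds for (1) and (6); the remaining constraints have slack.

(1) and (6)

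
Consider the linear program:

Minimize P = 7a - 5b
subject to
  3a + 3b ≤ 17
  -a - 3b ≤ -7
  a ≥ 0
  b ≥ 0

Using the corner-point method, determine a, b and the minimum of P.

a = 0, b = 17/3, minimum P = -85/3

Corner points and P = 7a - 5b:
  (5, 2/3) → P = 95/3
  (0, 17/3) → P = -85/3
  (0, 7/3) → P = -35/3

The binding constraints are 3a + 3b = 17 and a = 0.
Solving simultaneously gives a = 0, b = 17/3.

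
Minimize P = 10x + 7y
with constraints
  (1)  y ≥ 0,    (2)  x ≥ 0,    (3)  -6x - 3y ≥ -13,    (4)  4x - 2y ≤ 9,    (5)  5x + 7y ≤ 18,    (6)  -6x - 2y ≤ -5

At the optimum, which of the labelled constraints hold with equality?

(1) and (6)

Corner points and P = 10x + 7y:
  (13/6, 0) → P = 65/3
  (5/6, 0) → P = 25/3
  (0, 18/7) → P = 18
  (0, 5/2) → P = 35/2
  (37/27, 43/27) → P = 671/27

The minimum is at (5/6, 0). Substituting into each constraint, equality holds for (1) and (6); the remaining constraints have slack.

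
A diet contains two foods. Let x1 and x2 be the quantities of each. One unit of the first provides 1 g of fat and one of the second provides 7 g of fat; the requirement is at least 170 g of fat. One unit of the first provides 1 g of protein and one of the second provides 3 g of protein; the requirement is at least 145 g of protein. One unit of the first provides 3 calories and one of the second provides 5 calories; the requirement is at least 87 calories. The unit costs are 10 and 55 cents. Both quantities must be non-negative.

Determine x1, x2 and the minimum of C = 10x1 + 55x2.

x1 = 505/4, x2 = 25/4, minimum C = 6425/4

Corner points and C = 10x1 + 55x2:
  (0, 145/3) → C = 7975/3
  (170, 0) → C = 1700
  (505/4, 25/4) → C = 6425/4
The feasible region is unbounded (it extends along (0, 1), (1, 0)), but C strictly increases along every unbounded feasible direction, so there is no improving ray and the minimum is attained at a vertex.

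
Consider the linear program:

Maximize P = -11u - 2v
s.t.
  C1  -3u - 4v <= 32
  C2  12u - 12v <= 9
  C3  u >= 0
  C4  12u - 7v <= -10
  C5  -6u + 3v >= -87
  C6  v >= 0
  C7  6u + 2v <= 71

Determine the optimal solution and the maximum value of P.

Feasible corners and P = -11u - 2v:
  (0, 10/7) → P = -20/7
  (0, 71/2) → P = -71
  (159/22, 152/11) → P = -2357/22

The binding constraints are u = 0 and 12u - 7v = -10.
Solving simultaneously gives u = 0, v = 10/7.

u = 0, v = 10/7, maximum P = -20/7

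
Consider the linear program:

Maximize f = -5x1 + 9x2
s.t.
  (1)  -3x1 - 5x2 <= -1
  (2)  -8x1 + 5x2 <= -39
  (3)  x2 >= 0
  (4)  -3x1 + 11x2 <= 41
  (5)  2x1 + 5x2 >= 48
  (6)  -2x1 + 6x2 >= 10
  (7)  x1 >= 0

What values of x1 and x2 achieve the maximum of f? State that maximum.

x1 = 323/37, x2 = 226/37, maximum f = 419/37

Extreme points and f = -5x1 + 9x2:
  (323/37, 226/37) → f = 419/37
  (34, 13) → f = -53
  (119/11, 58/11) → f = -73/11

The binding constraints are -3x1 + 11x2 = 41 and 2x1 + 5x2 = 48.
Solving simultaneously gives x1 = 323/37, x2 = 226/37.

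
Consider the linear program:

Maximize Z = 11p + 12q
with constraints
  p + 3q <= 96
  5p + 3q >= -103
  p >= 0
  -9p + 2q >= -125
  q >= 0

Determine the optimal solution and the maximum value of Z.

p = 567/29, q = 739/29, maximum Z = 15105/29

The binding constraints are p + 3q = 96 and -9p + 2q = -125.
Solving simultaneously gives p = 567/29, q = 739/29.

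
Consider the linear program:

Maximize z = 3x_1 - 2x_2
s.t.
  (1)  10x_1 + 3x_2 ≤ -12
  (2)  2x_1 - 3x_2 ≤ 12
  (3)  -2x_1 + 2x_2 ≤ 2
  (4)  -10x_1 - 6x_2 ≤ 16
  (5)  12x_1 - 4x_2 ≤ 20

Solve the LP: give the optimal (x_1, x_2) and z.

Feasible corners and z = 3x_1 - 2x_2:
  (-15/13, -2/13) → z = -41/13
  (-4/5, -4/3) → z = 4/15
  (-11/8, -3/8) → z = -27/8

The binding constraints are 10x_1 + 3x_2 = -12 and -10x_1 - 6x_2 = 16.
Solving simultaneously gives x_1 = -4/5, x_2 = -4/3.

x_1 = -4/5, x_2 = -4/3, maximum z = 4/15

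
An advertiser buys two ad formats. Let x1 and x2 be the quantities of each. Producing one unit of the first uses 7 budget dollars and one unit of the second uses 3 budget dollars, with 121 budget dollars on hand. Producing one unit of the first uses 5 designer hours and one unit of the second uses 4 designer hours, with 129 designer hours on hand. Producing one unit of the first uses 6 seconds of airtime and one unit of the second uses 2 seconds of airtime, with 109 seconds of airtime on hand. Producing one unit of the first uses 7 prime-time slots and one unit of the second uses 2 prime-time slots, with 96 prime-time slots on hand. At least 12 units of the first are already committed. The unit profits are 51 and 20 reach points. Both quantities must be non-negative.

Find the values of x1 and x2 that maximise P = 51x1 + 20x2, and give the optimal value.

Feasible corners and P = 51x1 + 20x2:
  (96/7, 0) → P = 4896/7
  (12, 0) → P = 612
  (12, 6) → P = 732

The binding constraints are 7x1 + 2x2 = 96 and x1 = 12.
Solving simultaneously gives x1 = 12, x2 = 6.

x1 = 12, x2 = 6, maximum P = 732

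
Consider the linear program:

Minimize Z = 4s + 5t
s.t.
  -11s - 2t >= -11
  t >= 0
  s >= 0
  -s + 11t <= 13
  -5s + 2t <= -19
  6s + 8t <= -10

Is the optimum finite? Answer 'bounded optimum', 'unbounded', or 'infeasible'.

infeasible

The boundaries -11s - 2t = -11 and -5s + 2t = -19 meet at (15/8, -77/16), but that point violates t ≥ 0. Every candidate vertex is excluded by some other constraint, so the feasible region is empty.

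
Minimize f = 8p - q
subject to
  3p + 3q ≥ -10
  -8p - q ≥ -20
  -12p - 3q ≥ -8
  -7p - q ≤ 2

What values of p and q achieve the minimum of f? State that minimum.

Extreme points and f = 8p - q:
  (2, -16/3) → f = 64/3
  (2/9, -32/9) → f = 16/3
  (-14/9, 80/9) → f = -64/3

p = -14/9, q = 80/9, minimum f = -64/3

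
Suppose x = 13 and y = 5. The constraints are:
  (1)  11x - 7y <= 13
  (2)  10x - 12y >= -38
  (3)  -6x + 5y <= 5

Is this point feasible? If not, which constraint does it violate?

Constraint (1): 11x - 7y = 108, which is not ≤ 13. All other constraints are satisfied.

not feasible — violates (1)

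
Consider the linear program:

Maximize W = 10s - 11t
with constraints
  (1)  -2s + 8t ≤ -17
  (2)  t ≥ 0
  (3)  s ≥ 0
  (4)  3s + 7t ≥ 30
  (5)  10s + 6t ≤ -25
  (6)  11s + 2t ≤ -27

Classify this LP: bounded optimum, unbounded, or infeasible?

infeasible

The boundaries 10s + 6t = -25 and 11s + 2t = -27 meet at (-56/23, -5/46), but that point violates -2s + 8t ≤ -17. Every candidate vertex is excluded by some other constraint, so the feasible region is empty.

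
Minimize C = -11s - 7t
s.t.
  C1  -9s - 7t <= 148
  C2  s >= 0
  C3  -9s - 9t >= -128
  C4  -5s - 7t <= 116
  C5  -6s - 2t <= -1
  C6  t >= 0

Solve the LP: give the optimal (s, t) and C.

s = 128/9, t = 0, minimum C = -1408/9

At the optimal vertex, -9s - 9t = -128 and t = 0.
Solving simultaneously gives s = 128/9, t = 0.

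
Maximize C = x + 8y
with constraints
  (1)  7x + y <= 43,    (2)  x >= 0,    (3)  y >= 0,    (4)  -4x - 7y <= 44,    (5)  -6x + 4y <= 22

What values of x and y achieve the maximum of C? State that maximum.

Vertices and C = x + 8y:
  (43/7, 0) → C = 43/7
  (75/17, 206/17) → C = 1723/17
  (0, 0) → C = 0
  (0, 11/2) → C = 44

x = 75/17, y = 206/17, maximum C = 1723/17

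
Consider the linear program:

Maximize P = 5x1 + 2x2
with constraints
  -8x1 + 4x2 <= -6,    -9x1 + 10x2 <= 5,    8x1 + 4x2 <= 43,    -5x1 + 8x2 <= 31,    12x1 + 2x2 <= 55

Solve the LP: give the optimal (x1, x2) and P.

x1 = 67/16, x2 = 19/8, maximum P = 411/16

Feasible corners and P = 5x1 + 2x2:
  (20/11, 47/22) → P = 147/11
  (205/58, 427/116) → P = 726/29
  (67/16, 19/8) → P = 411/16
The feasible region is unbounded (it extends along (1, -6), (-1, -2)), but P strictly decreases along every unbounded feasible direction, so there is no improving ray and the maximum is attained at a vertex.

The binding constraints are 8x1 + 4x2 = 43 and 12x1 + 2x2 = 55.
Solving simultaneously gives x1 = 67/16, x2 = 19/8.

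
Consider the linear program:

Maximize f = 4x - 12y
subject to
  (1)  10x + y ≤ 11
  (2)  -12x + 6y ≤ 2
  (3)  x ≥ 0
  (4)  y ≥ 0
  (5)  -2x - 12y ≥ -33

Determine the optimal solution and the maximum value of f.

x = 11/10, y = 0, maximum f = 22/5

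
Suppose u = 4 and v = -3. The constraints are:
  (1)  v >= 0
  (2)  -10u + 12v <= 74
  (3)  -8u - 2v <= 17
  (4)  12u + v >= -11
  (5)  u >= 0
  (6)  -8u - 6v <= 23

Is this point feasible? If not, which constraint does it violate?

not feasible — violates (1)

Constraint (1): v = -3, which is not ≥ 0. All other constraints are satisfied.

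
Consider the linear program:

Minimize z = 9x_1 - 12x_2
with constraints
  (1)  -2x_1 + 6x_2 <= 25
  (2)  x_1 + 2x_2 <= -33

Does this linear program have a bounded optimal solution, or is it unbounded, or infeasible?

unbounded

From the feasible point (-124/5, -41/10), moving in the direction (-6, -2) keeps every constraint satisfied while z decreases without bound.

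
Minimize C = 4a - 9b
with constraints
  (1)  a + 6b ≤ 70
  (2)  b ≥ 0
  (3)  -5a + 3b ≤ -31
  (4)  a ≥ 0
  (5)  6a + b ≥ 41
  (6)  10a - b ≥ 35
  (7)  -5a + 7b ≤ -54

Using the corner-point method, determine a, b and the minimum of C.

The optimum lies where a + 6b = 70 and -5a + 7b = -54.
Solving simultaneously gives a = 22, b = 8.

a = 22, b = 8, minimum C = 16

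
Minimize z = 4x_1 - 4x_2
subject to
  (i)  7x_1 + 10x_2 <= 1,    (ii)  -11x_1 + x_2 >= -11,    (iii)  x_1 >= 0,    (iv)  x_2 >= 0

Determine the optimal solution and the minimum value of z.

x_1 = 0, x_2 = 1/10, minimum z = -2/5

Extreme points and z = 4x_1 - 4x_2:
  (0, 1/10) → z = -2/5
  (1/7, 0) → z = 4/7
  (0, 0) → z = 0

The binding constraints are 7x_1 + 10x_2 = 1 and x_1 = 0.
Solving simultaneously gives x_1 = 0, x_2 = 1/10.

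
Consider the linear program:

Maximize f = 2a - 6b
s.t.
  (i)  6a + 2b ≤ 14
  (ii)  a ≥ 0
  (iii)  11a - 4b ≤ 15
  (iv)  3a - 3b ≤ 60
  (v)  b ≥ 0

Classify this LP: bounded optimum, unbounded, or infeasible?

Extreme points and f = 2a - 6b:
  (0, 7) → f = -42
  (43/23, 32/23) → f = -106/23
  (0, 0) → f = 0
  (15/11, 0) → f = 30/11
The feasible region has finitely many vertices and no improving ray; the maximum is 30/11 at (15/11, 0).

bounded optimum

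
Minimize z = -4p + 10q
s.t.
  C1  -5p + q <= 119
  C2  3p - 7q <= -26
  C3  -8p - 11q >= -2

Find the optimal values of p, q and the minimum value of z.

Extreme points and z = -4p + 10q:
  (-807/32, -227/32) → z = 479/16
  (-1307/63, 962/63) → z = 14848/63
  (-272/89, 214/89) → z = 3228/89

The optimum lies where -5p + q = 119 and 3p - 7q = -26.
Solving simultaneously gives p = -807/32, q = -227/32.

p = -807/32, q = -227/32, minimum z = 479/16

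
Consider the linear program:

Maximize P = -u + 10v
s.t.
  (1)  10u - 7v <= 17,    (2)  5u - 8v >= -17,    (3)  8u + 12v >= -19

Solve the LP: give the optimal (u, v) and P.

u = 17/3, v = 17/3, maximum P = 51

Feasible corners and P = -u + 10v:
  (17/3, 17/3) → P = 51
  (71/176, -163/88) → P = -3331/176
  (-89/31, 41/124) → P = 383/62

The optimum lies where 10u - 7v = 17 and 5u - 8v = -17.
Solving simultaneously gives u = 17/3, v = 17/3.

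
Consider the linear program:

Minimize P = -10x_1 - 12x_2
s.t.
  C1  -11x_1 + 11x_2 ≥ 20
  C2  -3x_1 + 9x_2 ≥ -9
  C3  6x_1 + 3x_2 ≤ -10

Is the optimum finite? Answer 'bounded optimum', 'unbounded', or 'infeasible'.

From the feasible point (-93/22, -53/22), moving in the direction (-3, 6) keeps every constraint satisfied while P decreases without bound.

unbounded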